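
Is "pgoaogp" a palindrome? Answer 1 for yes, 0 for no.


Input: pgoaogp
Reversed: pgoaogp
  Compare pos 0 ('p') with pos 6 ('p'): match
  Compare pos 1 ('g') with pos 5 ('g'): match
  Compare pos 2 ('o') with pos 4 ('o'): match
Result: palindrome

1


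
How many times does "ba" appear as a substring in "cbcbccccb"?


Searching for "ba" in "cbcbccccb"
Scanning each position:
  Position 0: "cb" => no
  Position 1: "bc" => no
  Position 2: "cb" => no
  Position 3: "bc" => no
  Position 4: "cc" => no
  Position 5: "cc" => no
  Position 6: "cc" => no
  Position 7: "cb" => no
Total occurrences: 0

0


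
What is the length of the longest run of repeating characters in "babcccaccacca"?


Input: "babcccaccacca"
Scanning for longest run:
  Position 1 ('a'): new char, reset run to 1
  Position 2 ('b'): new char, reset run to 1
  Position 3 ('c'): new char, reset run to 1
  Position 4 ('c'): continues run of 'c', length=2
  Position 5 ('c'): continues run of 'c', length=3
  Position 6 ('a'): new char, reset run to 1
  Position 7 ('c'): new char, reset run to 1
  Position 8 ('c'): continues run of 'c', length=2
  Position 9 ('a'): new char, reset run to 1
  Position 10 ('c'): new char, reset run to 1
  Position 11 ('c'): continues run of 'c', length=2
  Position 12 ('a'): new char, reset run to 1
Longest run: 'c' with length 3

3


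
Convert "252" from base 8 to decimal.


Input: "252" in base 8
Positional expansion:
  Digit '2' (value 2) x 8^2 = 128
  Digit '5' (value 5) x 8^1 = 40
  Digit '2' (value 2) x 8^0 = 2
Sum = 170

170


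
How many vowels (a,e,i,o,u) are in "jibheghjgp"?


Input: jibheghjgp
Checking each character:
  'j' at position 0: consonant
  'i' at position 1: vowel (running total: 1)
  'b' at position 2: consonant
  'h' at position 3: consonant
  'e' at position 4: vowel (running total: 2)
  'g' at position 5: consonant
  'h' at position 6: consonant
  'j' at position 7: consonant
  'g' at position 8: consonant
  'p' at position 9: consonant
Total vowels: 2

2


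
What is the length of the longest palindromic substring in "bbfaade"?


Input: "bbfaade"
Checking substrings for palindromes:
  [0:2] "bb" (len 2) => palindrome
  [3:5] "aa" (len 2) => palindrome
Longest palindromic substring: "bb" with length 2

2


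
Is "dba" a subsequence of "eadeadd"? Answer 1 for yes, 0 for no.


Check if "dba" is a subsequence of "eadeadd"
Greedy scan:
  Position 0 ('e'): no match needed
  Position 1 ('a'): no match needed
  Position 2 ('d'): matches sub[0] = 'd'
  Position 3 ('e'): no match needed
  Position 4 ('a'): no match needed
  Position 5 ('d'): no match needed
  Position 6 ('d'): no match needed
Only matched 1/3 characters => not a subsequence

0


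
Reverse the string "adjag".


Input: adjag
Reading characters right to left:
  Position 4: 'g'
  Position 3: 'a'
  Position 2: 'j'
  Position 1: 'd'
  Position 0: 'a'
Reversed: gajda

gajda


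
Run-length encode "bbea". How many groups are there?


Input: bbea
Scanning for consecutive runs:
  Group 1: 'b' x 2 (positions 0-1)
  Group 2: 'e' x 1 (positions 2-2)
  Group 3: 'a' x 1 (positions 3-3)
Total groups: 3

3


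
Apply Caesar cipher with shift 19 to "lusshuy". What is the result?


Caesar cipher: shift "lusshuy" by 19
  'l' (pos 11) + 19 = pos 4 = 'e'
  'u' (pos 20) + 19 = pos 13 = 'n'
  's' (pos 18) + 19 = pos 11 = 'l'
  's' (pos 18) + 19 = pos 11 = 'l'
  'h' (pos 7) + 19 = pos 0 = 'a'
  'u' (pos 20) + 19 = pos 13 = 'n'
  'y' (pos 24) + 19 = pos 17 = 'r'
Result: enllanr

enllanr


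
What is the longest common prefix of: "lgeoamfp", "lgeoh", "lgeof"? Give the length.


Words: lgeoamfp, lgeoh, lgeof
  Position 0: all 'l' => match
  Position 1: all 'g' => match
  Position 2: all 'e' => match
  Position 3: all 'o' => match
  Position 4: ('a', 'h', 'f') => mismatch, stop
LCP = "lgeo" (length 4)

4


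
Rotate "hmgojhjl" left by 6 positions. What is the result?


Input: "hmgojhjl", rotate left by 6
First 6 characters: "hmgojh"
Remaining characters: "jl"
Concatenate remaining + first: "jl" + "hmgojh" = "jlhmgojh"

jlhmgojh


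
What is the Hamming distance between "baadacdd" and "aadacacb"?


Comparing "baadacdd" and "aadacacb" position by position:
  Position 0: 'b' vs 'a' => differ
  Position 1: 'a' vs 'a' => same
  Position 2: 'a' vs 'd' => differ
  Position 3: 'd' vs 'a' => differ
  Position 4: 'a' vs 'c' => differ
  Position 5: 'c' vs 'a' => differ
  Position 6: 'd' vs 'c' => differ
  Position 7: 'd' vs 'b' => differ
Total differences (Hamming distance): 7

7


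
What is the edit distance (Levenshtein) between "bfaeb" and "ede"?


Computing edit distance: "bfaeb" -> "ede"
DP table:
           e    d    e
      0    1    2    3
  b   1    1    2    3
  f   2    2    2    3
  a   3    3    3    3
  e   4    3    4    3
  b   5    4    4    4
Edit distance = dp[5][3] = 4

4


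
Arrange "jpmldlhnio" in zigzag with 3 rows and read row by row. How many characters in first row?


Zigzag "jpmldlhnio" into 3 rows:
Placing characters:
  'j' => row 0
  'p' => row 1
  'm' => row 2
  'l' => row 1
  'd' => row 0
  'l' => row 1
  'h' => row 2
  'n' => row 1
  'i' => row 0
  'o' => row 1
Rows:
  Row 0: "jdi"
  Row 1: "pllno"
  Row 2: "mh"
First row length: 3

3


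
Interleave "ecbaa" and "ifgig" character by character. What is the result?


Interleaving "ecbaa" and "ifgig":
  Position 0: 'e' from first, 'i' from second => "ei"
  Position 1: 'c' from first, 'f' from second => "cf"
  Position 2: 'b' from first, 'g' from second => "bg"
  Position 3: 'a' from first, 'i' from second => "ai"
  Position 4: 'a' from first, 'g' from second => "ag"
Result: eicfbgaiag

eicfbgaiag


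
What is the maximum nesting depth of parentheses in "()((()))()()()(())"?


Input: "()((()))()()()(())"
Tracking depth:
  Position 0 '(': depth becomes 1
  Position 1 ')': depth becomes 0
  Position 2 '(': depth becomes 1
  Position 3 '(': depth becomes 2
  Position 4 '(': depth becomes 3
  Position 5 ')': depth becomes 2
  Position 6 ')': depth becomes 1
  Position 7 ')': depth becomes 0
  Position 8 '(': depth becomes 1
  Position 9 ')': depth becomes 0
  Position 10 '(': depth becomes 1
  Position 11 ')': depth becomes 0
  Position 12 '(': depth becomes 1
  Position 13 ')': depth becomes 0
  Position 14 '(': depth becomes 1
  Position 15 '(': depth becomes 2
  Position 16 ')': depth becomes 1
  Position 17 ')': depth becomes 0
Maximum depth reached: 3

3


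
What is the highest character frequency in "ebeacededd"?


Input: ebeacededd
Character counts:
  'a': 1
  'b': 1
  'c': 1
  'd': 3
  'e': 4
Maximum frequency: 4

4


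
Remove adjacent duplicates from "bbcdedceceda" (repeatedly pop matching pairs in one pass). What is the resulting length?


Input: bbcdedceceda
Stack-based adjacent duplicate removal:
  Read 'b': push. Stack: b
  Read 'b': matches stack top 'b' => pop. Stack: (empty)
  Read 'c': push. Stack: c
  Read 'd': push. Stack: cd
  Read 'e': push. Stack: cde
  Read 'd': push. Stack: cded
  Read 'c': push. Stack: cdedc
  Read 'e': push. Stack: cdedce
  Read 'c': push. Stack: cdedcec
  Read 'e': push. Stack: cdedcece
  Read 'd': push. Stack: cdedceced
  Read 'a': push. Stack: cdedceceda
Final stack: "cdedceceda" (length 10)

10


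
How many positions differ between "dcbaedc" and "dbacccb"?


Comparing "dcbaedc" and "dbacccb" position by position:
  Position 0: 'd' vs 'd' => same
  Position 1: 'c' vs 'b' => DIFFER
  Position 2: 'b' vs 'a' => DIFFER
  Position 3: 'a' vs 'c' => DIFFER
  Position 4: 'e' vs 'c' => DIFFER
  Position 5: 'd' vs 'c' => DIFFER
  Position 6: 'c' vs 'b' => DIFFER
Positions that differ: 6

6


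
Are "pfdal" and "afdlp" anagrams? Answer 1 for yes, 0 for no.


Strings: "pfdal", "afdlp"
Sorted first:  adflp
Sorted second: adflp
Sorted forms match => anagrams

1


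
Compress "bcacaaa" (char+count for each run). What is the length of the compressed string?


Input: bcacaaa
Runs:
  'b' x 1 => "b1"
  'c' x 1 => "c1"
  'a' x 1 => "a1"
  'c' x 1 => "c1"
  'a' x 3 => "a3"
Compressed: "b1c1a1c1a3"
Compressed length: 10

10


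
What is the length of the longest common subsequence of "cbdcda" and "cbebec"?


LCS of "cbdcda" and "cbebec"
DP table:
           c    b    e    b    e    c
      0    0    0    0    0    0    0
  c   0    1    1    1    1    1    1
  b   0    1    2    2    2    2    2
  d   0    1    2    2    2    2    2
  c   0    1    2    2    2    2    3
  d   0    1    2    2    2    2    3
  a   0    1    2    2    2    2    3
LCS length = dp[6][6] = 3

3


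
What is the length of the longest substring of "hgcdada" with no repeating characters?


Input: "hgcdada"
Sliding window (track last position of each char):
  Position 0 ('h'): window [0,0] length 1 -- new best
  Position 1 ('g'): window [0,1] length 2 -- new best
  Position 2 ('c'): window [0,2] length 3 -- new best
  Position 3 ('d'): window [0,3] length 4 -- new best
  Position 4 ('a'): window [0,4] length 5 -- new best
  Position 5 ('d'): repeat (last at 3), move window start to 4
  Position 5 ('d'): window [4,5] length 2
  Position 6 ('a'): repeat (last at 4), move window start to 5
  Position 6 ('a'): window [5,6] length 2
Longest substring with no repeats: "hgcda" with length 5

5


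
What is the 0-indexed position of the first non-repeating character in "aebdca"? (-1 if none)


Input: aebdca
Character frequencies:
  'a': 2
  'b': 1
  'c': 1
  'd': 1
  'e': 1
Scanning left to right for freq == 1:
  Position 0 ('a'): freq=2, skip
  Position 1 ('e'): unique! => answer = 1

1


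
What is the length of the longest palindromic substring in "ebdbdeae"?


Input: "ebdbdeae"
Checking substrings for palindromes:
  [1:4] "bdb" (len 3) => palindrome
  [2:5] "dbd" (len 3) => palindrome
  [5:8] "eae" (len 3) => palindrome
Longest palindromic substring: "bdb" with length 3

3


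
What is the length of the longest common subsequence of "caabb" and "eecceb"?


LCS of "caabb" and "eecceb"
DP table:
           e    e    c    c    e    b
      0    0    0    0    0    0    0
  c   0    0    0    1    1    1    1
  a   0    0    0    1    1    1    1
  a   0    0    0    1    1    1    1
  b   0    0    0    1    1    1    2
  b   0    0    0    1    1    1    2
LCS length = dp[5][6] = 2

2


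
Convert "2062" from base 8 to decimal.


Input: "2062" in base 8
Positional expansion:
  Digit '2' (value 2) x 8^3 = 1024
  Digit '0' (value 0) x 8^2 = 0
  Digit '6' (value 6) x 8^1 = 48
  Digit '2' (value 2) x 8^0 = 2
Sum = 1074

1074


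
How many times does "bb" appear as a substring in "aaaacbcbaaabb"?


Searching for "bb" in "aaaacbcbaaabb"
Scanning each position:
  Position 0: "aa" => no
  Position 1: "aa" => no
  Position 2: "aa" => no
  Position 3: "ac" => no
  Position 4: "cb" => no
  Position 5: "bc" => no
  Position 6: "cb" => no
  Position 7: "ba" => no
  Position 8: "aa" => no
  Position 9: "aa" => no
  Position 10: "ab" => no
  Position 11: "bb" => MATCH
Total occurrences: 1

1


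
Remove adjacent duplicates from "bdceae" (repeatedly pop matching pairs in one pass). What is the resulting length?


Input: bdceae
Stack-based adjacent duplicate removal:
  Read 'b': push. Stack: b
  Read 'd': push. Stack: bd
  Read 'c': push. Stack: bdc
  Read 'e': push. Stack: bdce
  Read 'a': push. Stack: bdcea
  Read 'e': push. Stack: bdceae
Final stack: "bdceae" (length 6)

6


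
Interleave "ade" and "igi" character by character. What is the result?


Interleaving "ade" and "igi":
  Position 0: 'a' from first, 'i' from second => "ai"
  Position 1: 'd' from first, 'g' from second => "dg"
  Position 2: 'e' from first, 'i' from second => "ei"
Result: aidgei

aidgei


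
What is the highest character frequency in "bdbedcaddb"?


Input: bdbedcaddb
Character counts:
  'a': 1
  'b': 3
  'c': 1
  'd': 4
  'e': 1
Maximum frequency: 4

4


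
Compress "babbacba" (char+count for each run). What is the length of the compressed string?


Input: babbacba
Runs:
  'b' x 1 => "b1"
  'a' x 1 => "a1"
  'b' x 2 => "b2"
  'a' x 1 => "a1"
  'c' x 1 => "c1"
  'b' x 1 => "b1"
  'a' x 1 => "a1"
Compressed: "b1a1b2a1c1b1a1"
Compressed length: 14

14


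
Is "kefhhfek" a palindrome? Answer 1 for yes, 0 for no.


Input: kefhhfek
Reversed: kefhhfek
  Compare pos 0 ('k') with pos 7 ('k'): match
  Compare pos 1 ('e') with pos 6 ('e'): match
  Compare pos 2 ('f') with pos 5 ('f'): match
  Compare pos 3 ('h') with pos 4 ('h'): match
Result: palindrome

1


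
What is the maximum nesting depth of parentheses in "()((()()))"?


Input: "()((()()))"
Tracking depth:
  Position 0 '(': depth becomes 1
  Position 1 ')': depth becomes 0
  Position 2 '(': depth becomes 1
  Position 3 '(': depth becomes 2
  Position 4 '(': depth becomes 3
  Position 5 ')': depth becomes 2
  Position 6 '(': depth becomes 3
  Position 7 ')': depth becomes 2
  Position 8 ')': depth becomes 1
  Position 9 ')': depth becomes 0
Maximum depth reached: 3

3


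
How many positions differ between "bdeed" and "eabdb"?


Comparing "bdeed" and "eabdb" position by position:
  Position 0: 'b' vs 'e' => DIFFER
  Position 1: 'd' vs 'a' => DIFFER
  Position 2: 'e' vs 'b' => DIFFER
  Position 3: 'e' vs 'd' => DIFFER
  Position 4: 'd' vs 'b' => DIFFER
Positions that differ: 5

5


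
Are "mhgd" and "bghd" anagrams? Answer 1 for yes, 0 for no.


Strings: "mhgd", "bghd"
Sorted first:  dghm
Sorted second: bdgh
Differ at position 0: 'd' vs 'b' => not anagrams

0


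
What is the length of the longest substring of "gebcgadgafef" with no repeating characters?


Input: "gebcgadgafef"
Sliding window (track last position of each char):
  Position 0 ('g'): window [0,0] length 1 -- new best
  Position 1 ('e'): window [0,1] length 2 -- new best
  Position 2 ('b'): window [0,2] length 3 -- new best
  Position 3 ('c'): window [0,3] length 4 -- new best
  Position 4 ('g'): repeat (last at 0), move window start to 1
  Position 4 ('g'): window [1,4] length 4
  Position 5 ('a'): window [1,5] length 5 -- new best
  Position 6 ('d'): window [1,6] length 6 -- new best
  Position 7 ('g'): repeat (last at 4), move window start to 5
  Position 7 ('g'): window [5,7] length 3
  Position 8 ('a'): repeat (last at 5), move window start to 6
  Position 8 ('a'): window [6,8] length 3
  Position 9 ('f'): window [6,9] length 4
  Position 10 ('e'): window [6,10] length 5
  Position 11 ('f'): repeat (last at 9), move window start to 10
  Position 11 ('f'): window [10,11] length 2
Longest substring with no repeats: "ebcgad" with length 6

6


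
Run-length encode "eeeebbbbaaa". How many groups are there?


Input: eeeebbbbaaa
Scanning for consecutive runs:
  Group 1: 'e' x 4 (positions 0-3)
  Group 2: 'b' x 4 (positions 4-7)
  Group 3: 'a' x 3 (positions 8-10)
Total groups: 3

3


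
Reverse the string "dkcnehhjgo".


Input: dkcnehhjgo
Reading characters right to left:
  Position 9: 'o'
  Position 8: 'g'
  Position 7: 'j'
  Position 6: 'h'
  Position 5: 'h'
  Position 4: 'e'
  Position 3: 'n'
  Position 2: 'c'
  Position 1: 'k'
  Position 0: 'd'
Reversed: ogjhhenckd

ogjhhenckd


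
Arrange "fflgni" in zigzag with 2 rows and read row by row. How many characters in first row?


Zigzag "fflgni" into 2 rows:
Placing characters:
  'f' => row 0
  'f' => row 1
  'l' => row 0
  'g' => row 1
  'n' => row 0
  'i' => row 1
Rows:
  Row 0: "fln"
  Row 1: "fgi"
First row length: 3

3


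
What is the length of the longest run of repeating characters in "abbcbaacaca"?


Input: "abbcbaacaca"
Scanning for longest run:
  Position 1 ('b'): new char, reset run to 1
  Position 2 ('b'): continues run of 'b', length=2
  Position 3 ('c'): new char, reset run to 1
  Position 4 ('b'): new char, reset run to 1
  Position 5 ('a'): new char, reset run to 1
  Position 6 ('a'): continues run of 'a', length=2
  Position 7 ('c'): new char, reset run to 1
  Position 8 ('a'): new char, reset run to 1
  Position 9 ('c'): new char, reset run to 1
  Position 10 ('a'): new char, reset run to 1
Longest run: 'b' with length 2

2


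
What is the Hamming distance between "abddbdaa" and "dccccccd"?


Comparing "abddbdaa" and "dccccccd" position by position:
  Position 0: 'a' vs 'd' => differ
  Position 1: 'b' vs 'c' => differ
  Position 2: 'd' vs 'c' => differ
  Position 3: 'd' vs 'c' => differ
  Position 4: 'b' vs 'c' => differ
  Position 5: 'd' vs 'c' => differ
  Position 6: 'a' vs 'c' => differ
  Position 7: 'a' vs 'd' => differ
Total differences (Hamming distance): 8

8


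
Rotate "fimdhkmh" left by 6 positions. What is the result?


Input: "fimdhkmh", rotate left by 6
First 6 characters: "fimdhk"
Remaining characters: "mh"
Concatenate remaining + first: "mh" + "fimdhk" = "mhfimdhk"

mhfimdhk


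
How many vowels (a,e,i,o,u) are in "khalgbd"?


Input: khalgbd
Checking each character:
  'k' at position 0: consonant
  'h' at position 1: consonant
  'a' at position 2: vowel (running total: 1)
  'l' at position 3: consonant
  'g' at position 4: consonant
  'b' at position 5: consonant
  'd' at position 6: consonant
Total vowels: 1

1


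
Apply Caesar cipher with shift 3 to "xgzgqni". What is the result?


Caesar cipher: shift "xgzgqni" by 3
  'x' (pos 23) + 3 = pos 0 = 'a'
  'g' (pos 6) + 3 = pos 9 = 'j'
  'z' (pos 25) + 3 = pos 2 = 'c'
  'g' (pos 6) + 3 = pos 9 = 'j'
  'q' (pos 16) + 3 = pos 19 = 't'
  'n' (pos 13) + 3 = pos 16 = 'q'
  'i' (pos 8) + 3 = pos 11 = 'l'
Result: ajcjtql

ajcjtql


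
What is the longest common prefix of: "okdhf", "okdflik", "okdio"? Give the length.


Words: okdhf, okdflik, okdio
  Position 0: all 'o' => match
  Position 1: all 'k' => match
  Position 2: all 'd' => match
  Position 3: ('h', 'f', 'i') => mismatch, stop
LCP = "okd" (length 3)

3


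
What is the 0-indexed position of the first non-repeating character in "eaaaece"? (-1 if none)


Input: eaaaece
Character frequencies:
  'a': 3
  'c': 1
  'e': 3
Scanning left to right for freq == 1:
  Position 0 ('e'): freq=3, skip
  Position 1 ('a'): freq=3, skip
  Position 2 ('a'): freq=3, skip
  Position 3 ('a'): freq=3, skip
  Position 4 ('e'): freq=3, skip
  Position 5 ('c'): unique! => answer = 5

5


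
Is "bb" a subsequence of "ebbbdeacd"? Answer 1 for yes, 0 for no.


Check if "bb" is a subsequence of "ebbbdeacd"
Greedy scan:
  Position 0 ('e'): no match needed
  Position 1 ('b'): matches sub[0] = 'b'
  Position 2 ('b'): matches sub[1] = 'b'
  Position 3 ('b'): no match needed
  Position 4 ('d'): no match needed
  Position 5 ('e'): no match needed
  Position 6 ('a'): no match needed
  Position 7 ('c'): no match needed
  Position 8 ('d'): no match needed
All 2 characters matched => is a subsequence

1


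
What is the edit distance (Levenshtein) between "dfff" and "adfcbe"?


Computing edit distance: "dfff" -> "adfcbe"
DP table:
           a    d    f    c    b    e
      0    1    2    3    4    5    6
  d   1    1    1    2    3    4    5
  f   2    2    2    1    2    3    4
  f   3    3    3    2    2    3    4
  f   4    4    4    3    3    3    4
Edit distance = dp[4][6] = 4

4


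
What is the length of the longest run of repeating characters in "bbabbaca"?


Input: "bbabbaca"
Scanning for longest run:
  Position 1 ('b'): continues run of 'b', length=2
  Position 2 ('a'): new char, reset run to 1
  Position 3 ('b'): new char, reset run to 1
  Position 4 ('b'): continues run of 'b', length=2
  Position 5 ('a'): new char, reset run to 1
  Position 6 ('c'): new char, reset run to 1
  Position 7 ('a'): new char, reset run to 1
Longest run: 'b' with length 2

2


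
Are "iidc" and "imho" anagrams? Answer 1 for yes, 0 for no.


Strings: "iidc", "imho"
Sorted first:  cdii
Sorted second: himo
Differ at position 0: 'c' vs 'h' => not anagrams

0


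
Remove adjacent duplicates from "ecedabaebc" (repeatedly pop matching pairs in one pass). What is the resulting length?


Input: ecedabaebc
Stack-based adjacent duplicate removal:
  Read 'e': push. Stack: e
  Read 'c': push. Stack: ec
  Read 'e': push. Stack: ece
  Read 'd': push. Stack: eced
  Read 'a': push. Stack: eceda
  Read 'b': push. Stack: ecedab
  Read 'a': push. Stack: ecedaba
  Read 'e': push. Stack: ecedabae
  Read 'b': push. Stack: ecedabaeb
  Read 'c': push. Stack: ecedabaebc
Final stack: "ecedabaebc" (length 10)

10


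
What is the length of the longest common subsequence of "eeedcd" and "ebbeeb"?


LCS of "eeedcd" and "ebbeeb"
DP table:
           e    b    b    e    e    b
      0    0    0    0    0    0    0
  e   0    1    1    1    1    1    1
  e   0    1    1    1    2    2    2
  e   0    1    1    1    2    3    3
  d   0    1    1    1    2    3    3
  c   0    1    1    1    2    3    3
  d   0    1    1    1    2    3    3
LCS length = dp[6][6] = 3

3


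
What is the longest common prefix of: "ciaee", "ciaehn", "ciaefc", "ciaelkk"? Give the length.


Words: ciaee, ciaehn, ciaefc, ciaelkk
  Position 0: all 'c' => match
  Position 1: all 'i' => match
  Position 2: all 'a' => match
  Position 3: all 'e' => match
  Position 4: ('e', 'h', 'f', 'l') => mismatch, stop
LCP = "ciae" (length 4)

4


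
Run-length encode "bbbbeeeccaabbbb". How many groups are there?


Input: bbbbeeeccaabbbb
Scanning for consecutive runs:
  Group 1: 'b' x 4 (positions 0-3)
  Group 2: 'e' x 3 (positions 4-6)
  Group 3: 'c' x 2 (positions 7-8)
  Group 4: 'a' x 2 (positions 9-10)
  Group 5: 'b' x 4 (positions 11-14)
Total groups: 5

5


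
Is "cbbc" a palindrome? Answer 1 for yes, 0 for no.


Input: cbbc
Reversed: cbbc
  Compare pos 0 ('c') with pos 3 ('c'): match
  Compare pos 1 ('b') with pos 2 ('b'): match
Result: palindrome

1


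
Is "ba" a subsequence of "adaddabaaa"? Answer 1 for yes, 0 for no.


Check if "ba" is a subsequence of "adaddabaaa"
Greedy scan:
  Position 0 ('a'): no match needed
  Position 1 ('d'): no match needed
  Position 2 ('a'): no match needed
  Position 3 ('d'): no match needed
  Position 4 ('d'): no match needed
  Position 5 ('a'): no match needed
  Position 6 ('b'): matches sub[0] = 'b'
  Position 7 ('a'): matches sub[1] = 'a'
  Position 8 ('a'): no match needed
  Position 9 ('a'): no match needed
All 2 characters matched => is a subsequence

1


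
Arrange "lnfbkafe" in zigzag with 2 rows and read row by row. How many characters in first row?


Zigzag "lnfbkafe" into 2 rows:
Placing characters:
  'l' => row 0
  'n' => row 1
  'f' => row 0
  'b' => row 1
  'k' => row 0
  'a' => row 1
  'f' => row 0
  'e' => row 1
Rows:
  Row 0: "lfkf"
  Row 1: "nbae"
First row length: 4

4


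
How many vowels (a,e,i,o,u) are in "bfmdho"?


Input: bfmdho
Checking each character:
  'b' at position 0: consonant
  'f' at position 1: consonant
  'm' at position 2: consonant
  'd' at position 3: consonant
  'h' at position 4: consonant
  'o' at position 5: vowel (running total: 1)
Total vowels: 1

1


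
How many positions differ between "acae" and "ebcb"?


Comparing "acae" and "ebcb" position by position:
  Position 0: 'a' vs 'e' => DIFFER
  Position 1: 'c' vs 'b' => DIFFER
  Position 2: 'a' vs 'c' => DIFFER
  Position 3: 'e' vs 'b' => DIFFER
Positions that differ: 4

4


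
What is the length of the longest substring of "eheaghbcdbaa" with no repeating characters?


Input: "eheaghbcdbaa"
Sliding window (track last position of each char):
  Position 0 ('e'): window [0,0] length 1 -- new best
  Position 1 ('h'): window [0,1] length 2 -- new best
  Position 2 ('e'): repeat (last at 0), move window start to 1
  Position 2 ('e'): window [1,2] length 2
  Position 3 ('a'): window [1,3] length 3 -- new best
  Position 4 ('g'): window [1,4] length 4 -- new best
  Position 5 ('h'): repeat (last at 1), move window start to 2
  Position 5 ('h'): window [2,5] length 4
  Position 6 ('b'): window [2,6] length 5 -- new best
  Position 7 ('c'): window [2,7] length 6 -- new best
  Position 8 ('d'): window [2,8] length 7 -- new best
  Position 9 ('b'): repeat (last at 6), move window start to 7
  Position 9 ('b'): window [7,9] length 3
  Position 10 ('a'): window [7,10] length 4
  Position 11 ('a'): repeat (last at 10), move window start to 11
  Position 11 ('a'): window [11,11] length 1
Longest substring with no repeats: "eaghbcd" with length 7

7


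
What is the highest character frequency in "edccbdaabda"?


Input: edccbdaabda
Character counts:
  'a': 3
  'b': 2
  'c': 2
  'd': 3
  'e': 1
Maximum frequency: 3

3


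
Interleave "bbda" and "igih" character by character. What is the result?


Interleaving "bbda" and "igih":
  Position 0: 'b' from first, 'i' from second => "bi"
  Position 1: 'b' from first, 'g' from second => "bg"
  Position 2: 'd' from first, 'i' from second => "di"
  Position 3: 'a' from first, 'h' from second => "ah"
Result: bibgdiah

bibgdiah


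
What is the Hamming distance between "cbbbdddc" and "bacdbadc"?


Comparing "cbbbdddc" and "bacdbadc" position by position:
  Position 0: 'c' vs 'b' => differ
  Position 1: 'b' vs 'a' => differ
  Position 2: 'b' vs 'c' => differ
  Position 3: 'b' vs 'd' => differ
  Position 4: 'd' vs 'b' => differ
  Position 5: 'd' vs 'a' => differ
  Position 6: 'd' vs 'd' => same
  Position 7: 'c' vs 'c' => same
Total differences (Hamming distance): 6

6


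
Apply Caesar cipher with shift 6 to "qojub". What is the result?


Caesar cipher: shift "qojub" by 6
  'q' (pos 16) + 6 = pos 22 = 'w'
  'o' (pos 14) + 6 = pos 20 = 'u'
  'j' (pos 9) + 6 = pos 15 = 'p'
  'u' (pos 20) + 6 = pos 0 = 'a'
  'b' (pos 1) + 6 = pos 7 = 'h'
Result: wupah

wupah


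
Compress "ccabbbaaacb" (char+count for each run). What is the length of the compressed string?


Input: ccabbbaaacb
Runs:
  'c' x 2 => "c2"
  'a' x 1 => "a1"
  'b' x 3 => "b3"
  'a' x 3 => "a3"
  'c' x 1 => "c1"
  'b' x 1 => "b1"
Compressed: "c2a1b3a3c1b1"
Compressed length: 12

12


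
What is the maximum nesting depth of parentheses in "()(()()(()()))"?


Input: "()(()()(()()))"
Tracking depth:
  Position 0 '(': depth becomes 1
  Position 1 ')': depth becomes 0
  Position 2 '(': depth becomes 1
  Position 3 '(': depth becomes 2
  Position 4 ')': depth becomes 1
  Position 5 '(': depth becomes 2
  Position 6 ')': depth becomes 1
  Position 7 '(': depth becomes 2
  Position 8 '(': depth becomes 3
  Position 9 ')': depth becomes 2
  Position 10 '(': depth becomes 3
  Position 11 ')': depth becomes 2
  Position 12 ')': depth becomes 1
  Position 13 ')': depth becomes 0
Maximum depth reached: 3

3


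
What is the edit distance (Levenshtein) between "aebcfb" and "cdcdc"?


Computing edit distance: "aebcfb" -> "cdcdc"
DP table:
           c    d    c    d    c
      0    1    2    3    4    5
  a   1    1    2    3    4    5
  e   2    2    2    3    4    5
  b   3    3    3    3    4    5
  c   4    3    4    3    4    4
  f   5    4    4    4    4    5
  b   6    5    5    5    5    5
Edit distance = dp[6][5] = 5

5


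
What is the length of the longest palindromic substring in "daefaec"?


Input: "daefaec"
Checking substrings for palindromes:
  No multi-char palindromic substrings found
Longest palindromic substring: "d" with length 1

1


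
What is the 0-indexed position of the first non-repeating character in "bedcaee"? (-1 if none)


Input: bedcaee
Character frequencies:
  'a': 1
  'b': 1
  'c': 1
  'd': 1
  'e': 3
Scanning left to right for freq == 1:
  Position 0 ('b'): unique! => answer = 0

0


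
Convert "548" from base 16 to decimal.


Input: "548" in base 16
Positional expansion:
  Digit '5' (value 5) x 16^2 = 1280
  Digit '4' (value 4) x 16^1 = 64
  Digit '8' (value 8) x 16^0 = 8
Sum = 1352

1352


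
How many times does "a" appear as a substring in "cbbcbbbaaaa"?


Searching for "a" in "cbbcbbbaaaa"
Scanning each position:
  Position 0: "c" => no
  Position 1: "b" => no
  Position 2: "b" => no
  Position 3: "c" => no
  Position 4: "b" => no
  Position 5: "b" => no
  Position 6: "b" => no
  Position 7: "a" => MATCH
  Position 8: "a" => MATCH
  Position 9: "a" => MATCH
  Position 10: "a" => MATCH
Total occurrences: 4

4


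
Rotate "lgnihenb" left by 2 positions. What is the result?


Input: "lgnihenb", rotate left by 2
First 2 characters: "lg"
Remaining characters: "nihenb"
Concatenate remaining + first: "nihenb" + "lg" = "nihenblg"

nihenblg


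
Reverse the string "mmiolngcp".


Input: mmiolngcp
Reading characters right to left:
  Position 8: 'p'
  Position 7: 'c'
  Position 6: 'g'
  Position 5: 'n'
  Position 4: 'l'
  Position 3: 'o'
  Position 2: 'i'
  Position 1: 'm'
  Position 0: 'm'
Reversed: pcgnloimm

pcgnloimm


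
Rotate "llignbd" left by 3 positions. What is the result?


Input: "llignbd", rotate left by 3
First 3 characters: "lli"
Remaining characters: "gnbd"
Concatenate remaining + first: "gnbd" + "lli" = "gnbdlli"

gnbdlli


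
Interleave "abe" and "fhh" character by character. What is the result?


Interleaving "abe" and "fhh":
  Position 0: 'a' from first, 'f' from second => "af"
  Position 1: 'b' from first, 'h' from second => "bh"
  Position 2: 'e' from first, 'h' from second => "eh"
Result: afbheh

afbheh


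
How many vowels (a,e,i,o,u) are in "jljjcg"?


Input: jljjcg
Checking each character:
  'j' at position 0: consonant
  'l' at position 1: consonant
  'j' at position 2: consonant
  'j' at position 3: consonant
  'c' at position 4: consonant
  'g' at position 5: consonant
Total vowels: 0

0


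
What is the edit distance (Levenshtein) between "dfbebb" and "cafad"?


Computing edit distance: "dfbebb" -> "cafad"
DP table:
           c    a    f    a    d
      0    1    2    3    4    5
  d   1    1    2    3    4    4
  f   2    2    2    2    3    4
  b   3    3    3    3    3    4
  e   4    4    4    4    4    4
  b   5    5    5    5    5    5
  b   6    6    6    6    6    6
Edit distance = dp[6][5] = 6

6


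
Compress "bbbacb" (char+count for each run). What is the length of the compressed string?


Input: bbbacb
Runs:
  'b' x 3 => "b3"
  'a' x 1 => "a1"
  'c' x 1 => "c1"
  'b' x 1 => "b1"
Compressed: "b3a1c1b1"
Compressed length: 8

8


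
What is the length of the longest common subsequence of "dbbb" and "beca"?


LCS of "dbbb" and "beca"
DP table:
           b    e    c    a
      0    0    0    0    0
  d   0    0    0    0    0
  b   0    1    1    1    1
  b   0    1    1    1    1
  b   0    1    1    1    1
LCS length = dp[4][4] = 1

1


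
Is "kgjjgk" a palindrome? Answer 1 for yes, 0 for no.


Input: kgjjgk
Reversed: kgjjgk
  Compare pos 0 ('k') with pos 5 ('k'): match
  Compare pos 1 ('g') with pos 4 ('g'): match
  Compare pos 2 ('j') with pos 3 ('j'): match
Result: palindrome

1


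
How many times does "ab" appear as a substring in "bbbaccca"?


Searching for "ab" in "bbbaccca"
Scanning each position:
  Position 0: "bb" => no
  Position 1: "bb" => no
  Position 2: "ba" => no
  Position 3: "ac" => no
  Position 4: "cc" => no
  Position 5: "cc" => no
  Position 6: "ca" => no
Total occurrences: 0

0


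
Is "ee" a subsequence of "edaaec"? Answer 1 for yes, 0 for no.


Check if "ee" is a subsequence of "edaaec"
Greedy scan:
  Position 0 ('e'): matches sub[0] = 'e'
  Position 1 ('d'): no match needed
  Position 2 ('a'): no match needed
  Position 3 ('a'): no match needed
  Position 4 ('e'): matches sub[1] = 'e'
  Position 5 ('c'): no match needed
All 2 characters matched => is a subsequence

1


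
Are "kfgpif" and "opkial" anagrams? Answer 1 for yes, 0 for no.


Strings: "kfgpif", "opkial"
Sorted first:  ffgikp
Sorted second: aiklop
Differ at position 0: 'f' vs 'a' => not anagrams

0


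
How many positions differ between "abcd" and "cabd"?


Comparing "abcd" and "cabd" position by position:
  Position 0: 'a' vs 'c' => DIFFER
  Position 1: 'b' vs 'a' => DIFFER
  Position 2: 'c' vs 'b' => DIFFER
  Position 3: 'd' vs 'd' => same
Positions that differ: 3

3


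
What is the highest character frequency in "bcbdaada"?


Input: bcbdaada
Character counts:
  'a': 3
  'b': 2
  'c': 1
  'd': 2
Maximum frequency: 3

3


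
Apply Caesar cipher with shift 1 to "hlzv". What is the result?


Caesar cipher: shift "hlzv" by 1
  'h' (pos 7) + 1 = pos 8 = 'i'
  'l' (pos 11) + 1 = pos 12 = 'm'
  'z' (pos 25) + 1 = pos 0 = 'a'
  'v' (pos 21) + 1 = pos 22 = 'w'
Result: imaw

imaw


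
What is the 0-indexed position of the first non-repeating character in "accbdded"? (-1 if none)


Input: accbdded
Character frequencies:
  'a': 1
  'b': 1
  'c': 2
  'd': 3
  'e': 1
Scanning left to right for freq == 1:
  Position 0 ('a'): unique! => answer = 0

0


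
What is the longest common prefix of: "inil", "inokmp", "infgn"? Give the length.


Words: inil, inokmp, infgn
  Position 0: all 'i' => match
  Position 1: all 'n' => match
  Position 2: ('i', 'o', 'f') => mismatch, stop
LCP = "in" (length 2)

2


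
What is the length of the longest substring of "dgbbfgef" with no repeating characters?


Input: "dgbbfgef"
Sliding window (track last position of each char):
  Position 0 ('d'): window [0,0] length 1 -- new best
  Position 1 ('g'): window [0,1] length 2 -- new best
  Position 2 ('b'): window [0,2] length 3 -- new best
  Position 3 ('b'): repeat (last at 2), move window start to 3
  Position 3 ('b'): window [3,3] length 1
  Position 4 ('f'): window [3,4] length 2
  Position 5 ('g'): window [3,5] length 3
  Position 6 ('e'): window [3,6] length 4 -- new best
  Position 7 ('f'): repeat (last at 4), move window start to 5
  Position 7 ('f'): window [5,7] length 3
Longest substring with no repeats: "bfge" with length 4

4


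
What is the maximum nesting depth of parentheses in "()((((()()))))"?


Input: "()((((()()))))"
Tracking depth:
  Position 0 '(': depth becomes 1
  Position 1 ')': depth becomes 0
  Position 2 '(': depth becomes 1
  Position 3 '(': depth becomes 2
  Position 4 '(': depth becomes 3
  Position 5 '(': depth becomes 4
  Position 6 '(': depth becomes 5
  Position 7 ')': depth becomes 4
  Position 8 '(': depth becomes 5
  Position 9 ')': depth becomes 4
  Position 10 ')': depth becomes 3
  Position 11 ')': depth becomes 2
  Position 12 ')': depth becomes 1
  Position 13 ')': depth becomes 0
Maximum depth reached: 5

5


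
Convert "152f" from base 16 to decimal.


Input: "152f" in base 16
Positional expansion:
  Digit '1' (value 1) x 16^3 = 4096
  Digit '5' (value 5) x 16^2 = 1280
  Digit '2' (value 2) x 16^1 = 32
  Digit 'f' (value 15) x 16^0 = 15
Sum = 5423

5423


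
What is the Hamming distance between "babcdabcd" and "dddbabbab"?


Comparing "babcdabcd" and "dddbabbab" position by position:
  Position 0: 'b' vs 'd' => differ
  Position 1: 'a' vs 'd' => differ
  Position 2: 'b' vs 'd' => differ
  Position 3: 'c' vs 'b' => differ
  Position 4: 'd' vs 'a' => differ
  Position 5: 'a' vs 'b' => differ
  Position 6: 'b' vs 'b' => same
  Position 7: 'c' vs 'a' => differ
  Position 8: 'd' vs 'b' => differ
Total differences (Hamming distance): 8

8


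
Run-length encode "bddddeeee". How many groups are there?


Input: bddddeeee
Scanning for consecutive runs:
  Group 1: 'b' x 1 (positions 0-0)
  Group 2: 'd' x 4 (positions 1-4)
  Group 3: 'e' x 4 (positions 5-8)
Total groups: 3

3


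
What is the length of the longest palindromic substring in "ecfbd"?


Input: "ecfbd"
Checking substrings for palindromes:
  No multi-char palindromic substrings found
Longest palindromic substring: "e" with length 1

1


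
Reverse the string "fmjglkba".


Input: fmjglkba
Reading characters right to left:
  Position 7: 'a'
  Position 6: 'b'
  Position 5: 'k'
  Position 4: 'l'
  Position 3: 'g'
  Position 2: 'j'
  Position 1: 'm'
  Position 0: 'f'
Reversed: abklgjmf

abklgjmf


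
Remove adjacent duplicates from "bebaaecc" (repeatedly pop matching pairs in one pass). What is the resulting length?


Input: bebaaecc
Stack-based adjacent duplicate removal:
  Read 'b': push. Stack: b
  Read 'e': push. Stack: be
  Read 'b': push. Stack: beb
  Read 'a': push. Stack: beba
  Read 'a': matches stack top 'a' => pop. Stack: beb
  Read 'e': push. Stack: bebe
  Read 'c': push. Stack: bebec
  Read 'c': matches stack top 'c' => pop. Stack: bebe
Final stack: "bebe" (length 4)

4


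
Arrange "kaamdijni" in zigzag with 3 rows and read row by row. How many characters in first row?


Zigzag "kaamdijni" into 3 rows:
Placing characters:
  'k' => row 0
  'a' => row 1
  'a' => row 2
  'm' => row 1
  'd' => row 0
  'i' => row 1
  'j' => row 2
  'n' => row 1
  'i' => row 0
Rows:
  Row 0: "kdi"
  Row 1: "amin"
  Row 2: "aj"
First row length: 3

3


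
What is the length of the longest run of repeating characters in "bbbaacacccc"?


Input: "bbbaacacccc"
Scanning for longest run:
  Position 1 ('b'): continues run of 'b', length=2
  Position 2 ('b'): continues run of 'b', length=3
  Position 3 ('a'): new char, reset run to 1
  Position 4 ('a'): continues run of 'a', length=2
  Position 5 ('c'): new char, reset run to 1
  Position 6 ('a'): new char, reset run to 1
  Position 7 ('c'): new char, reset run to 1
  Position 8 ('c'): continues run of 'c', length=2
  Position 9 ('c'): continues run of 'c', length=3
  Position 10 ('c'): continues run of 'c', length=4
Longest run: 'c' with length 4

4


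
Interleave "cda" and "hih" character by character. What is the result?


Interleaving "cda" and "hih":
  Position 0: 'c' from first, 'h' from second => "ch"
  Position 1: 'd' from first, 'i' from second => "di"
  Position 2: 'a' from first, 'h' from second => "ah"
Result: chdiah

chdiah


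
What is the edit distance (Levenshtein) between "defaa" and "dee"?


Computing edit distance: "defaa" -> "dee"
DP table:
           d    e    e
      0    1    2    3
  d   1    0    1    2
  e   2    1    0    1
  f   3    2    1    1
  a   4    3    2    2
  a   5    4    3    3
Edit distance = dp[5][3] = 3

3


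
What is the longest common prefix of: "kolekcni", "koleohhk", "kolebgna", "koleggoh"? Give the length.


Words: kolekcni, koleohhk, kolebgna, koleggoh
  Position 0: all 'k' => match
  Position 1: all 'o' => match
  Position 2: all 'l' => match
  Position 3: all 'e' => match
  Position 4: ('k', 'o', 'b', 'g') => mismatch, stop
LCP = "kole" (length 4)

4


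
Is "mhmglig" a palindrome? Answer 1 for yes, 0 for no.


Input: mhmglig
Reversed: gilgmhm
  Compare pos 0 ('m') with pos 6 ('g'): MISMATCH
  Compare pos 1 ('h') with pos 5 ('i'): MISMATCH
  Compare pos 2 ('m') with pos 4 ('l'): MISMATCH
Result: not a palindrome

0


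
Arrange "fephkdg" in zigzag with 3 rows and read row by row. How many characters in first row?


Zigzag "fephkdg" into 3 rows:
Placing characters:
  'f' => row 0
  'e' => row 1
  'p' => row 2
  'h' => row 1
  'k' => row 0
  'd' => row 1
  'g' => row 2
Rows:
  Row 0: "fk"
  Row 1: "ehd"
  Row 2: "pg"
First row length: 2

2


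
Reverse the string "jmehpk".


Input: jmehpk
Reading characters right to left:
  Position 5: 'k'
  Position 4: 'p'
  Position 3: 'h'
  Position 2: 'e'
  Position 1: 'm'
  Position 0: 'j'
Reversed: kphemj

kphemj


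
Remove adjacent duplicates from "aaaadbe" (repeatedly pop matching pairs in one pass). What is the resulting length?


Input: aaaadbe
Stack-based adjacent duplicate removal:
  Read 'a': push. Stack: a
  Read 'a': matches stack top 'a' => pop. Stack: (empty)
  Read 'a': push. Stack: a
  Read 'a': matches stack top 'a' => pop. Stack: (empty)
  Read 'd': push. Stack: d
  Read 'b': push. Stack: db
  Read 'e': push. Stack: dbe
Final stack: "dbe" (length 3)

3


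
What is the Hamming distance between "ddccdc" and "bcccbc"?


Comparing "ddccdc" and "bcccbc" position by position:
  Position 0: 'd' vs 'b' => differ
  Position 1: 'd' vs 'c' => differ
  Position 2: 'c' vs 'c' => same
  Position 3: 'c' vs 'c' => same
  Position 4: 'd' vs 'b' => differ
  Position 5: 'c' vs 'c' => same
Total differences (Hamming distance): 3

3


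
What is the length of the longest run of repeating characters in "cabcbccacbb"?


Input: "cabcbccacbb"
Scanning for longest run:
  Position 1 ('a'): new char, reset run to 1
  Position 2 ('b'): new char, reset run to 1
  Position 3 ('c'): new char, reset run to 1
  Position 4 ('b'): new char, reset run to 1
  Position 5 ('c'): new char, reset run to 1
  Position 6 ('c'): continues run of 'c', length=2
  Position 7 ('a'): new char, reset run to 1
  Position 8 ('c'): new char, reset run to 1
  Position 9 ('b'): new char, reset run to 1
  Position 10 ('b'): continues run of 'b', length=2
Longest run: 'c' with length 2

2
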